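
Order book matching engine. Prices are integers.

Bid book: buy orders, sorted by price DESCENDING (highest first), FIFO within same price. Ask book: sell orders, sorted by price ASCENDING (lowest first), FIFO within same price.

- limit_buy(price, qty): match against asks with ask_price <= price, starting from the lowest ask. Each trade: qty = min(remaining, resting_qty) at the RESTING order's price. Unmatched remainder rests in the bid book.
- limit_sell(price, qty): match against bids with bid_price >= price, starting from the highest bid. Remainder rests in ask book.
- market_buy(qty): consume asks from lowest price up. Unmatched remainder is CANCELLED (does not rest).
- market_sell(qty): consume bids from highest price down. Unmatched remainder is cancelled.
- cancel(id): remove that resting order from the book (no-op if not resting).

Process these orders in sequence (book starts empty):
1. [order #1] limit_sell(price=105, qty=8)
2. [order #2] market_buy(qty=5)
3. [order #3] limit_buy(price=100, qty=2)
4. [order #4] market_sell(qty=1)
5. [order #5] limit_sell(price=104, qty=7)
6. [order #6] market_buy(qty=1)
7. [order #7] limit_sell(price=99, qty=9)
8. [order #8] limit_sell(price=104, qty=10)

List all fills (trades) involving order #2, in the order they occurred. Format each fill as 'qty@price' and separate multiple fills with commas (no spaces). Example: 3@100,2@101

Answer: 5@105

Derivation:
After op 1 [order #1] limit_sell(price=105, qty=8): fills=none; bids=[-] asks=[#1:8@105]
After op 2 [order #2] market_buy(qty=5): fills=#2x#1:5@105; bids=[-] asks=[#1:3@105]
After op 3 [order #3] limit_buy(price=100, qty=2): fills=none; bids=[#3:2@100] asks=[#1:3@105]
After op 4 [order #4] market_sell(qty=1): fills=#3x#4:1@100; bids=[#3:1@100] asks=[#1:3@105]
After op 5 [order #5] limit_sell(price=104, qty=7): fills=none; bids=[#3:1@100] asks=[#5:7@104 #1:3@105]
After op 6 [order #6] market_buy(qty=1): fills=#6x#5:1@104; bids=[#3:1@100] asks=[#5:6@104 #1:3@105]
After op 7 [order #7] limit_sell(price=99, qty=9): fills=#3x#7:1@100; bids=[-] asks=[#7:8@99 #5:6@104 #1:3@105]
After op 8 [order #8] limit_sell(price=104, qty=10): fills=none; bids=[-] asks=[#7:8@99 #5:6@104 #8:10@104 #1:3@105]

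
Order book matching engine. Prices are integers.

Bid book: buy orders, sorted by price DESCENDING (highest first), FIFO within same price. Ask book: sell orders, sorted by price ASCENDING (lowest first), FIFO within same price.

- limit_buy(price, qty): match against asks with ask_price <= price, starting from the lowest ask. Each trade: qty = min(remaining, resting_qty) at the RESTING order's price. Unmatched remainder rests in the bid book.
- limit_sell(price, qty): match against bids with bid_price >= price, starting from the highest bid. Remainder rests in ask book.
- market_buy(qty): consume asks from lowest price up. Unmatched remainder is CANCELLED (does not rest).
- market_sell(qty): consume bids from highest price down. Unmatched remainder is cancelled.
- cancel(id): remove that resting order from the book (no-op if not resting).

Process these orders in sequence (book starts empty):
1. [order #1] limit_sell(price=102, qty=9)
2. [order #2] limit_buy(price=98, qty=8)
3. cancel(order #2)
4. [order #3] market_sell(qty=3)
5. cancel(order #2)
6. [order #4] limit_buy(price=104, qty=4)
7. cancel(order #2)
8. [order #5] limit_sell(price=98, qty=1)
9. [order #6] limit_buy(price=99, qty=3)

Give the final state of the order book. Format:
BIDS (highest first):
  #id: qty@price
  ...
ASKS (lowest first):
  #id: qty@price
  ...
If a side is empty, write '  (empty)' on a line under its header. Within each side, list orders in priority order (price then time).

Answer: BIDS (highest first):
  #6: 2@99
ASKS (lowest first):
  #1: 5@102

Derivation:
After op 1 [order #1] limit_sell(price=102, qty=9): fills=none; bids=[-] asks=[#1:9@102]
After op 2 [order #2] limit_buy(price=98, qty=8): fills=none; bids=[#2:8@98] asks=[#1:9@102]
After op 3 cancel(order #2): fills=none; bids=[-] asks=[#1:9@102]
After op 4 [order #3] market_sell(qty=3): fills=none; bids=[-] asks=[#1:9@102]
After op 5 cancel(order #2): fills=none; bids=[-] asks=[#1:9@102]
After op 6 [order #4] limit_buy(price=104, qty=4): fills=#4x#1:4@102; bids=[-] asks=[#1:5@102]
After op 7 cancel(order #2): fills=none; bids=[-] asks=[#1:5@102]
After op 8 [order #5] limit_sell(price=98, qty=1): fills=none; bids=[-] asks=[#5:1@98 #1:5@102]
After op 9 [order #6] limit_buy(price=99, qty=3): fills=#6x#5:1@98; bids=[#6:2@99] asks=[#1:5@102]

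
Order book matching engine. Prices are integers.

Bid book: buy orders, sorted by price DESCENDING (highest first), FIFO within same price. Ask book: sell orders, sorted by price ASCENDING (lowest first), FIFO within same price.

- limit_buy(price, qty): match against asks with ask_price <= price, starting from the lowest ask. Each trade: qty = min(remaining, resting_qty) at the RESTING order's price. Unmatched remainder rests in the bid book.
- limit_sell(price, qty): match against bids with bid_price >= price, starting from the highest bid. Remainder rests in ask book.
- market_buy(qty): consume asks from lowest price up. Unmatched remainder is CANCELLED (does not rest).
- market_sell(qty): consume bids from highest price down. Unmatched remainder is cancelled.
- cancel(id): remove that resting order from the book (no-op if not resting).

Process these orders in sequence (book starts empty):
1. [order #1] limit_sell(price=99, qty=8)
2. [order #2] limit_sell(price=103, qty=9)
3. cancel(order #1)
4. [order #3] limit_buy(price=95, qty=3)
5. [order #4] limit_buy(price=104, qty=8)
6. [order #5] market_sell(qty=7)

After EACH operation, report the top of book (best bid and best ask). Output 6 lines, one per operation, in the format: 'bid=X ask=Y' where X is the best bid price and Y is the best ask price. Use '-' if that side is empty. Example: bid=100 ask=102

Answer: bid=- ask=99
bid=- ask=99
bid=- ask=103
bid=95 ask=103
bid=95 ask=103
bid=- ask=103

Derivation:
After op 1 [order #1] limit_sell(price=99, qty=8): fills=none; bids=[-] asks=[#1:8@99]
After op 2 [order #2] limit_sell(price=103, qty=9): fills=none; bids=[-] asks=[#1:8@99 #2:9@103]
After op 3 cancel(order #1): fills=none; bids=[-] asks=[#2:9@103]
After op 4 [order #3] limit_buy(price=95, qty=3): fills=none; bids=[#3:3@95] asks=[#2:9@103]
After op 5 [order #4] limit_buy(price=104, qty=8): fills=#4x#2:8@103; bids=[#3:3@95] asks=[#2:1@103]
After op 6 [order #5] market_sell(qty=7): fills=#3x#5:3@95; bids=[-] asks=[#2:1@103]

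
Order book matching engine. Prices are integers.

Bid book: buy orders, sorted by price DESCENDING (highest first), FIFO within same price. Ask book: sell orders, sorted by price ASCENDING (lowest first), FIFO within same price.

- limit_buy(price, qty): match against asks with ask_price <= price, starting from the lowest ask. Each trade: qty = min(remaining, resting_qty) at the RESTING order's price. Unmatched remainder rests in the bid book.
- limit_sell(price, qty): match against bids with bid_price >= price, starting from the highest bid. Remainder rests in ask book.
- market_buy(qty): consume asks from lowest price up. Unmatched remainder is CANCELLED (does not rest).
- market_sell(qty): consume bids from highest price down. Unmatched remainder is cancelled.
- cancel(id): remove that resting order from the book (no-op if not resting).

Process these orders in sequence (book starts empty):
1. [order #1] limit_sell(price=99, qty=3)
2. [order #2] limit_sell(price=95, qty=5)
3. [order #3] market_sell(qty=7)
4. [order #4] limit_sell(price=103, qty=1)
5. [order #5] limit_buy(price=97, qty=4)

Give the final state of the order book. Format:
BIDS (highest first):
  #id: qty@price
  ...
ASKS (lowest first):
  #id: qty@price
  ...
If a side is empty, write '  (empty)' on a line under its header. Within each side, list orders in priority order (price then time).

After op 1 [order #1] limit_sell(price=99, qty=3): fills=none; bids=[-] asks=[#1:3@99]
After op 2 [order #2] limit_sell(price=95, qty=5): fills=none; bids=[-] asks=[#2:5@95 #1:3@99]
After op 3 [order #3] market_sell(qty=7): fills=none; bids=[-] asks=[#2:5@95 #1:3@99]
After op 4 [order #4] limit_sell(price=103, qty=1): fills=none; bids=[-] asks=[#2:5@95 #1:3@99 #4:1@103]
After op 5 [order #5] limit_buy(price=97, qty=4): fills=#5x#2:4@95; bids=[-] asks=[#2:1@95 #1:3@99 #4:1@103]

Answer: BIDS (highest first):
  (empty)
ASKS (lowest first):
  #2: 1@95
  #1: 3@99
  #4: 1@103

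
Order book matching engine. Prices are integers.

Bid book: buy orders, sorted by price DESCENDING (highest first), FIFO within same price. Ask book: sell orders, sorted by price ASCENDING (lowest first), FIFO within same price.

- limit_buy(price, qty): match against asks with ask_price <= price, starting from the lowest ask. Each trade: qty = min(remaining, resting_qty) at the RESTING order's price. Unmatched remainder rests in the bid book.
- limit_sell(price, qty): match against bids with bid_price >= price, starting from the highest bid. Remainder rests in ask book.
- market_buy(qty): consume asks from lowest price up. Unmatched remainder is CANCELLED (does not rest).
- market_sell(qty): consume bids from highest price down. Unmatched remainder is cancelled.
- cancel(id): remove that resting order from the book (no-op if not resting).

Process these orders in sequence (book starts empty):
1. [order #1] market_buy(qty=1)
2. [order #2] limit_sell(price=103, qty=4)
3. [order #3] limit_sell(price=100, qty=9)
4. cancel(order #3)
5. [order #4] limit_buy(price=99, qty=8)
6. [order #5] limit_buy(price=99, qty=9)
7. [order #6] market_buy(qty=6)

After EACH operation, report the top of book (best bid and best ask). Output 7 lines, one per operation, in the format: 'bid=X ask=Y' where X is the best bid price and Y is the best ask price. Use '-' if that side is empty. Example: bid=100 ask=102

Answer: bid=- ask=-
bid=- ask=103
bid=- ask=100
bid=- ask=103
bid=99 ask=103
bid=99 ask=103
bid=99 ask=-

Derivation:
After op 1 [order #1] market_buy(qty=1): fills=none; bids=[-] asks=[-]
After op 2 [order #2] limit_sell(price=103, qty=4): fills=none; bids=[-] asks=[#2:4@103]
After op 3 [order #3] limit_sell(price=100, qty=9): fills=none; bids=[-] asks=[#3:9@100 #2:4@103]
After op 4 cancel(order #3): fills=none; bids=[-] asks=[#2:4@103]
After op 5 [order #4] limit_buy(price=99, qty=8): fills=none; bids=[#4:8@99] asks=[#2:4@103]
After op 6 [order #5] limit_buy(price=99, qty=9): fills=none; bids=[#4:8@99 #5:9@99] asks=[#2:4@103]
After op 7 [order #6] market_buy(qty=6): fills=#6x#2:4@103; bids=[#4:8@99 #5:9@99] asks=[-]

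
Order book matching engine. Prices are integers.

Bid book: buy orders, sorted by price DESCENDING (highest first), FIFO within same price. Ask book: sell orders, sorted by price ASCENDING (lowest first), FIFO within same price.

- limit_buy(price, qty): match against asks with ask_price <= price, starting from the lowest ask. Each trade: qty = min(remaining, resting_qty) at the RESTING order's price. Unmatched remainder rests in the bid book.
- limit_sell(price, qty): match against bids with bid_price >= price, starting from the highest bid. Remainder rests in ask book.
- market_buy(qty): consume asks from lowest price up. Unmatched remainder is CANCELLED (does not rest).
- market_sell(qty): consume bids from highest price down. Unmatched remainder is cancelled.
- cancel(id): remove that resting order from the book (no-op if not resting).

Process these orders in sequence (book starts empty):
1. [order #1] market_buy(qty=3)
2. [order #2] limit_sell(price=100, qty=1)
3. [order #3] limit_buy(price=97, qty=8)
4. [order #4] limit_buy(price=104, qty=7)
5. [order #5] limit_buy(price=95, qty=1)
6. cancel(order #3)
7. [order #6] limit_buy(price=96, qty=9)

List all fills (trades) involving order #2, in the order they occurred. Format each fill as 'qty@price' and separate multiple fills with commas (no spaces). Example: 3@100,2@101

Answer: 1@100

Derivation:
After op 1 [order #1] market_buy(qty=3): fills=none; bids=[-] asks=[-]
After op 2 [order #2] limit_sell(price=100, qty=1): fills=none; bids=[-] asks=[#2:1@100]
After op 3 [order #3] limit_buy(price=97, qty=8): fills=none; bids=[#3:8@97] asks=[#2:1@100]
After op 4 [order #4] limit_buy(price=104, qty=7): fills=#4x#2:1@100; bids=[#4:6@104 #3:8@97] asks=[-]
After op 5 [order #5] limit_buy(price=95, qty=1): fills=none; bids=[#4:6@104 #3:8@97 #5:1@95] asks=[-]
After op 6 cancel(order #3): fills=none; bids=[#4:6@104 #5:1@95] asks=[-]
After op 7 [order #6] limit_buy(price=96, qty=9): fills=none; bids=[#4:6@104 #6:9@96 #5:1@95] asks=[-]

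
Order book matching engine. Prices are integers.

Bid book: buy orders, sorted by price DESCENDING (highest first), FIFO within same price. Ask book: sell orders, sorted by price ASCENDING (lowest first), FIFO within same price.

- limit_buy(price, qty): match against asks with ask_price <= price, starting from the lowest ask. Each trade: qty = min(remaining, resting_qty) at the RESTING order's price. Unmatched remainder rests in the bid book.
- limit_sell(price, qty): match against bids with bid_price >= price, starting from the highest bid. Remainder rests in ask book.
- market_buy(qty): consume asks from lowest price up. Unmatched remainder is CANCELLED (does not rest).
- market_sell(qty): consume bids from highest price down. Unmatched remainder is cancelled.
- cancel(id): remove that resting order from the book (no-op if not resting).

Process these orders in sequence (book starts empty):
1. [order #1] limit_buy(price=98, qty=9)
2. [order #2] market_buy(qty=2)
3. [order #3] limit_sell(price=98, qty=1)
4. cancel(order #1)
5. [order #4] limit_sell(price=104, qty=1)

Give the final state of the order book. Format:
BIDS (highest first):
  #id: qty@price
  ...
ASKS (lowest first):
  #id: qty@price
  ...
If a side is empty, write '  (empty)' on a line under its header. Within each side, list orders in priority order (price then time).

Answer: BIDS (highest first):
  (empty)
ASKS (lowest first):
  #4: 1@104

Derivation:
After op 1 [order #1] limit_buy(price=98, qty=9): fills=none; bids=[#1:9@98] asks=[-]
After op 2 [order #2] market_buy(qty=2): fills=none; bids=[#1:9@98] asks=[-]
After op 3 [order #3] limit_sell(price=98, qty=1): fills=#1x#3:1@98; bids=[#1:8@98] asks=[-]
After op 4 cancel(order #1): fills=none; bids=[-] asks=[-]
After op 5 [order #4] limit_sell(price=104, qty=1): fills=none; bids=[-] asks=[#4:1@104]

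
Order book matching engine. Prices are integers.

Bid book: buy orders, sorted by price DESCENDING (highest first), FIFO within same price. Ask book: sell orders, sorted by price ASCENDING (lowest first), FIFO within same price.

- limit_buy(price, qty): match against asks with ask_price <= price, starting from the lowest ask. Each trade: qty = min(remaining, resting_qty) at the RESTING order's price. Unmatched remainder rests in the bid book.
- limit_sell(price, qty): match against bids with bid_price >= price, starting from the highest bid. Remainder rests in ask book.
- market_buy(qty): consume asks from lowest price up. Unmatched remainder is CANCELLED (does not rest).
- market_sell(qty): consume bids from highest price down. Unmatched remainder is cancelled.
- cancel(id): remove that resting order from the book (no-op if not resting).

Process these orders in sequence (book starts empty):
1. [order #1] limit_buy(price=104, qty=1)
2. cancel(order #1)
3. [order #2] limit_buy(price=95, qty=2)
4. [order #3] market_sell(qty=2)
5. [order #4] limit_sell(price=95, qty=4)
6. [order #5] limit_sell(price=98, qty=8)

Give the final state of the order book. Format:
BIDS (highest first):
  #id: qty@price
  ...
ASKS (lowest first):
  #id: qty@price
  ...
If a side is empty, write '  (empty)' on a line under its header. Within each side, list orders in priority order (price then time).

Answer: BIDS (highest first):
  (empty)
ASKS (lowest first):
  #4: 4@95
  #5: 8@98

Derivation:
After op 1 [order #1] limit_buy(price=104, qty=1): fills=none; bids=[#1:1@104] asks=[-]
After op 2 cancel(order #1): fills=none; bids=[-] asks=[-]
After op 3 [order #2] limit_buy(price=95, qty=2): fills=none; bids=[#2:2@95] asks=[-]
After op 4 [order #3] market_sell(qty=2): fills=#2x#3:2@95; bids=[-] asks=[-]
After op 5 [order #4] limit_sell(price=95, qty=4): fills=none; bids=[-] asks=[#4:4@95]
After op 6 [order #5] limit_sell(price=98, qty=8): fills=none; bids=[-] asks=[#4:4@95 #5:8@98]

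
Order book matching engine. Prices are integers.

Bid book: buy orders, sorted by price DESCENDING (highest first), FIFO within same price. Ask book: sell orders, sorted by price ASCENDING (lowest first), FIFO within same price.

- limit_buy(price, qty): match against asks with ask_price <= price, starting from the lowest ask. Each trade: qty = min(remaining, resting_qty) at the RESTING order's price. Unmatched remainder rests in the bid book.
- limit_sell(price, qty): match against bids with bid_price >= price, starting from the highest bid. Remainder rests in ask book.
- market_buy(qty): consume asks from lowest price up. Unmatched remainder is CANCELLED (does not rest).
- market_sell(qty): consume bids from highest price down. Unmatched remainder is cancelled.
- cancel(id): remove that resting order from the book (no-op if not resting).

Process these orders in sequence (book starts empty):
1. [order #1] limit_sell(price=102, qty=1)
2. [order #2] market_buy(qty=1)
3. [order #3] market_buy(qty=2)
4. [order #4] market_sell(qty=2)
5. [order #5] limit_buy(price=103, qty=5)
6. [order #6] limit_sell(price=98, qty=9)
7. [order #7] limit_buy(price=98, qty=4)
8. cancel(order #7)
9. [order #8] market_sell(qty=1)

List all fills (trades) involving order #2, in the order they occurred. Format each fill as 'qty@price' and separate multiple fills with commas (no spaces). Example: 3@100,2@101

Answer: 1@102

Derivation:
After op 1 [order #1] limit_sell(price=102, qty=1): fills=none; bids=[-] asks=[#1:1@102]
After op 2 [order #2] market_buy(qty=1): fills=#2x#1:1@102; bids=[-] asks=[-]
After op 3 [order #3] market_buy(qty=2): fills=none; bids=[-] asks=[-]
After op 4 [order #4] market_sell(qty=2): fills=none; bids=[-] asks=[-]
After op 5 [order #5] limit_buy(price=103, qty=5): fills=none; bids=[#5:5@103] asks=[-]
After op 6 [order #6] limit_sell(price=98, qty=9): fills=#5x#6:5@103; bids=[-] asks=[#6:4@98]
After op 7 [order #7] limit_buy(price=98, qty=4): fills=#7x#6:4@98; bids=[-] asks=[-]
After op 8 cancel(order #7): fills=none; bids=[-] asks=[-]
After op 9 [order #8] market_sell(qty=1): fills=none; bids=[-] asks=[-]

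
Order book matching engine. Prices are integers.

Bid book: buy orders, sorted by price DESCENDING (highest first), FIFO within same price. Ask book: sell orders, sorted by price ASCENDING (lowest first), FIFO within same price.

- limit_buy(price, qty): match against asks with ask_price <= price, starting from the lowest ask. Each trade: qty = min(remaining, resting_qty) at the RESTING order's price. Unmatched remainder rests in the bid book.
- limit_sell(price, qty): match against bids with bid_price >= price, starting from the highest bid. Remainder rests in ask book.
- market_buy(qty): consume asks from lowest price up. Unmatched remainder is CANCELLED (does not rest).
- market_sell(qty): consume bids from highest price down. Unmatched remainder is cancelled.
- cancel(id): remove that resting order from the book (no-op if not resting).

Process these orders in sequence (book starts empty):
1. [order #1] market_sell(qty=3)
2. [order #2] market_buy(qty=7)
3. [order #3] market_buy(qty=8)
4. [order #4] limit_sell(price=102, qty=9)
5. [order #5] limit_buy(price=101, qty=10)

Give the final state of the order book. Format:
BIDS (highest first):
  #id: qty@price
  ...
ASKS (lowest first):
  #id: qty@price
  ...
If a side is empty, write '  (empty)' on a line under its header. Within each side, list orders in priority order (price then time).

After op 1 [order #1] market_sell(qty=3): fills=none; bids=[-] asks=[-]
After op 2 [order #2] market_buy(qty=7): fills=none; bids=[-] asks=[-]
After op 3 [order #3] market_buy(qty=8): fills=none; bids=[-] asks=[-]
After op 4 [order #4] limit_sell(price=102, qty=9): fills=none; bids=[-] asks=[#4:9@102]
After op 5 [order #5] limit_buy(price=101, qty=10): fills=none; bids=[#5:10@101] asks=[#4:9@102]

Answer: BIDS (highest first):
  #5: 10@101
ASKS (lowest first):
  #4: 9@102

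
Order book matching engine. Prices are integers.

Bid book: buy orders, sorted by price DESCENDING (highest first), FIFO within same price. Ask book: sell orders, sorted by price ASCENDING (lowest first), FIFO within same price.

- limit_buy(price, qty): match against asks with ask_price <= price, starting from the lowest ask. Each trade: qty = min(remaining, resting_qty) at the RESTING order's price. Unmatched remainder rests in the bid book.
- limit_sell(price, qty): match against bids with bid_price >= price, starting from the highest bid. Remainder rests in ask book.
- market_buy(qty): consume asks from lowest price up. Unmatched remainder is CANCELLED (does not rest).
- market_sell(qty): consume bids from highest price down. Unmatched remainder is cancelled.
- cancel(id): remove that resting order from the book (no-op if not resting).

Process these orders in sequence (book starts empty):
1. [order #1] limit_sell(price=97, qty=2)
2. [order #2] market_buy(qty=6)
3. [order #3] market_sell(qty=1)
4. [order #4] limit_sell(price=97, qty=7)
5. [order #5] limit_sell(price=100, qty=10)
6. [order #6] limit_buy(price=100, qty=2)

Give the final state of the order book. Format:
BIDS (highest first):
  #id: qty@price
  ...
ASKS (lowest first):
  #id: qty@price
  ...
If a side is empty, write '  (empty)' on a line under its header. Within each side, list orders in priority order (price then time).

After op 1 [order #1] limit_sell(price=97, qty=2): fills=none; bids=[-] asks=[#1:2@97]
After op 2 [order #2] market_buy(qty=6): fills=#2x#1:2@97; bids=[-] asks=[-]
After op 3 [order #3] market_sell(qty=1): fills=none; bids=[-] asks=[-]
After op 4 [order #4] limit_sell(price=97, qty=7): fills=none; bids=[-] asks=[#4:7@97]
After op 5 [order #5] limit_sell(price=100, qty=10): fills=none; bids=[-] asks=[#4:7@97 #5:10@100]
After op 6 [order #6] limit_buy(price=100, qty=2): fills=#6x#4:2@97; bids=[-] asks=[#4:5@97 #5:10@100]

Answer: BIDS (highest first):
  (empty)
ASKS (lowest first):
  #4: 5@97
  #5: 10@100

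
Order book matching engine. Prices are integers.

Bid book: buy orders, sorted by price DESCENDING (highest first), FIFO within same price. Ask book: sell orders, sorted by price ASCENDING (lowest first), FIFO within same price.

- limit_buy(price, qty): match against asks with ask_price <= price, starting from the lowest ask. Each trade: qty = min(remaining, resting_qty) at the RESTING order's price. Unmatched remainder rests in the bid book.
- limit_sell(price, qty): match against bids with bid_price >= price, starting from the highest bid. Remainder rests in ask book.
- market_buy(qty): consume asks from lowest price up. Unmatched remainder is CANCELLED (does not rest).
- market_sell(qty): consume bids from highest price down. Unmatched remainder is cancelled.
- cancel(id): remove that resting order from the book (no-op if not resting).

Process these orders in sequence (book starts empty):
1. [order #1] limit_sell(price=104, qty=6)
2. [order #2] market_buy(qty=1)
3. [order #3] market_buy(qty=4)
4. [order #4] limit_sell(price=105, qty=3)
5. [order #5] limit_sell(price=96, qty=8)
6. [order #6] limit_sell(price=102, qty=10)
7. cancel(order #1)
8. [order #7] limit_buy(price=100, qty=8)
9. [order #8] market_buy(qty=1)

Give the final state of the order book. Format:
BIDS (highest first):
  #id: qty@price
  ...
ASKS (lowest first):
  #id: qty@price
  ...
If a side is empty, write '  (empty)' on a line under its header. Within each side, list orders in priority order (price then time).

Answer: BIDS (highest first):
  (empty)
ASKS (lowest first):
  #6: 9@102
  #4: 3@105

Derivation:
After op 1 [order #1] limit_sell(price=104, qty=6): fills=none; bids=[-] asks=[#1:6@104]
After op 2 [order #2] market_buy(qty=1): fills=#2x#1:1@104; bids=[-] asks=[#1:5@104]
After op 3 [order #3] market_buy(qty=4): fills=#3x#1:4@104; bids=[-] asks=[#1:1@104]
After op 4 [order #4] limit_sell(price=105, qty=3): fills=none; bids=[-] asks=[#1:1@104 #4:3@105]
After op 5 [order #5] limit_sell(price=96, qty=8): fills=none; bids=[-] asks=[#5:8@96 #1:1@104 #4:3@105]
After op 6 [order #6] limit_sell(price=102, qty=10): fills=none; bids=[-] asks=[#5:8@96 #6:10@102 #1:1@104 #4:3@105]
After op 7 cancel(order #1): fills=none; bids=[-] asks=[#5:8@96 #6:10@102 #4:3@105]
After op 8 [order #7] limit_buy(price=100, qty=8): fills=#7x#5:8@96; bids=[-] asks=[#6:10@102 #4:3@105]
After op 9 [order #8] market_buy(qty=1): fills=#8x#6:1@102; bids=[-] asks=[#6:9@102 #4:3@105]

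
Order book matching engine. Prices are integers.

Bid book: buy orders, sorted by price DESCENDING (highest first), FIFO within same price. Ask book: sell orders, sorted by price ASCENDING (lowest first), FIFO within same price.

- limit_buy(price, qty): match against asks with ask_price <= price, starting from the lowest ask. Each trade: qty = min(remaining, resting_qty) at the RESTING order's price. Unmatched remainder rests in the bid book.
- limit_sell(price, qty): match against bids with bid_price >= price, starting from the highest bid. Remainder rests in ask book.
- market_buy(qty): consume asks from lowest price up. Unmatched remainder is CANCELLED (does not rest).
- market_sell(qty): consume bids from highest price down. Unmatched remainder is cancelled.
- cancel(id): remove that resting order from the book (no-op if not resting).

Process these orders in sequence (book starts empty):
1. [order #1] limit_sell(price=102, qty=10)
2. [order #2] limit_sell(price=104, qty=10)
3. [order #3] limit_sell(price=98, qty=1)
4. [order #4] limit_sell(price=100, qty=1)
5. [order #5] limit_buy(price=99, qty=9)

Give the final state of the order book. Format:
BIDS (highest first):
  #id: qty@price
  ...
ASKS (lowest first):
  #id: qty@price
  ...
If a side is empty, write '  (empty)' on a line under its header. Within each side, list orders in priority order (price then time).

Answer: BIDS (highest first):
  #5: 8@99
ASKS (lowest first):
  #4: 1@100
  #1: 10@102
  #2: 10@104

Derivation:
After op 1 [order #1] limit_sell(price=102, qty=10): fills=none; bids=[-] asks=[#1:10@102]
After op 2 [order #2] limit_sell(price=104, qty=10): fills=none; bids=[-] asks=[#1:10@102 #2:10@104]
After op 3 [order #3] limit_sell(price=98, qty=1): fills=none; bids=[-] asks=[#3:1@98 #1:10@102 #2:10@104]
After op 4 [order #4] limit_sell(price=100, qty=1): fills=none; bids=[-] asks=[#3:1@98 #4:1@100 #1:10@102 #2:10@104]
After op 5 [order #5] limit_buy(price=99, qty=9): fills=#5x#3:1@98; bids=[#5:8@99] asks=[#4:1@100 #1:10@102 #2:10@104]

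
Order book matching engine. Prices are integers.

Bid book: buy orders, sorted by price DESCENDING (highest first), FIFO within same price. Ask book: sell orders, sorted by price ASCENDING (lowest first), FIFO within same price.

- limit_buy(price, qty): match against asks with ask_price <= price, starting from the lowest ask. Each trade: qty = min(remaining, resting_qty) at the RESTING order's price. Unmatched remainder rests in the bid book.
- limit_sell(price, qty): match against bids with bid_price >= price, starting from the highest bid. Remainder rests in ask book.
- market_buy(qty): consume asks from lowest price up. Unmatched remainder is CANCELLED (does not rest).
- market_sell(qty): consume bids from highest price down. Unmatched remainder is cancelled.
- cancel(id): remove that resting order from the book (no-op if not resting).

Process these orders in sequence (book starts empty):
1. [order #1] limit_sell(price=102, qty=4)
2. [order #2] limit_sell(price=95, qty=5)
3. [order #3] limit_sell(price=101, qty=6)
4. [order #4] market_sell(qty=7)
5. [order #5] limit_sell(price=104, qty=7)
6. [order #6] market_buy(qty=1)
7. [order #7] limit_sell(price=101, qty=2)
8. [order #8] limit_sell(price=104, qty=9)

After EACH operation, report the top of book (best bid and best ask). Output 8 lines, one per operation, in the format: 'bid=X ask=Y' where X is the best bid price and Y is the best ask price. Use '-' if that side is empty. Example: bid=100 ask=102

Answer: bid=- ask=102
bid=- ask=95
bid=- ask=95
bid=- ask=95
bid=- ask=95
bid=- ask=95
bid=- ask=95
bid=- ask=95

Derivation:
After op 1 [order #1] limit_sell(price=102, qty=4): fills=none; bids=[-] asks=[#1:4@102]
After op 2 [order #2] limit_sell(price=95, qty=5): fills=none; bids=[-] asks=[#2:5@95 #1:4@102]
After op 3 [order #3] limit_sell(price=101, qty=6): fills=none; bids=[-] asks=[#2:5@95 #3:6@101 #1:4@102]
After op 4 [order #4] market_sell(qty=7): fills=none; bids=[-] asks=[#2:5@95 #3:6@101 #1:4@102]
After op 5 [order #5] limit_sell(price=104, qty=7): fills=none; bids=[-] asks=[#2:5@95 #3:6@101 #1:4@102 #5:7@104]
After op 6 [order #6] market_buy(qty=1): fills=#6x#2:1@95; bids=[-] asks=[#2:4@95 #3:6@101 #1:4@102 #5:7@104]
After op 7 [order #7] limit_sell(price=101, qty=2): fills=none; bids=[-] asks=[#2:4@95 #3:6@101 #7:2@101 #1:4@102 #5:7@104]
After op 8 [order #8] limit_sell(price=104, qty=9): fills=none; bids=[-] asks=[#2:4@95 #3:6@101 #7:2@101 #1:4@102 #5:7@104 #8:9@104]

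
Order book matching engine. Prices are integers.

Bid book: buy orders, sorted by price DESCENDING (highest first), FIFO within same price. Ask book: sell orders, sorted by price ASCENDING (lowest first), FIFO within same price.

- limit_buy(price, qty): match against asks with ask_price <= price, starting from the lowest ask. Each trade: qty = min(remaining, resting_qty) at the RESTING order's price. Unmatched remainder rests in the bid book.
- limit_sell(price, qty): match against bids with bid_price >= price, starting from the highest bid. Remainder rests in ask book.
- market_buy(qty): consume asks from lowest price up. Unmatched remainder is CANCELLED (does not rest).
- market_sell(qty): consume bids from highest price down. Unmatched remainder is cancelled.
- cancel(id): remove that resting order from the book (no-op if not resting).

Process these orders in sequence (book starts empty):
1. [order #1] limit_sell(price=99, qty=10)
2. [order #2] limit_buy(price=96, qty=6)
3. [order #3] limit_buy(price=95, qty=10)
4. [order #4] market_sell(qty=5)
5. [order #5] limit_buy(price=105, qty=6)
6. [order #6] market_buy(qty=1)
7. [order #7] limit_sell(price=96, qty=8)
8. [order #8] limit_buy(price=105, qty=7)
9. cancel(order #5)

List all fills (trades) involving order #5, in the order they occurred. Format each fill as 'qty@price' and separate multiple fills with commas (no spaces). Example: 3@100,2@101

After op 1 [order #1] limit_sell(price=99, qty=10): fills=none; bids=[-] asks=[#1:10@99]
After op 2 [order #2] limit_buy(price=96, qty=6): fills=none; bids=[#2:6@96] asks=[#1:10@99]
After op 3 [order #3] limit_buy(price=95, qty=10): fills=none; bids=[#2:6@96 #3:10@95] asks=[#1:10@99]
After op 4 [order #4] market_sell(qty=5): fills=#2x#4:5@96; bids=[#2:1@96 #3:10@95] asks=[#1:10@99]
After op 5 [order #5] limit_buy(price=105, qty=6): fills=#5x#1:6@99; bids=[#2:1@96 #3:10@95] asks=[#1:4@99]
After op 6 [order #6] market_buy(qty=1): fills=#6x#1:1@99; bids=[#2:1@96 #3:10@95] asks=[#1:3@99]
After op 7 [order #7] limit_sell(price=96, qty=8): fills=#2x#7:1@96; bids=[#3:10@95] asks=[#7:7@96 #1:3@99]
After op 8 [order #8] limit_buy(price=105, qty=7): fills=#8x#7:7@96; bids=[#3:10@95] asks=[#1:3@99]
After op 9 cancel(order #5): fills=none; bids=[#3:10@95] asks=[#1:3@99]

Answer: 6@99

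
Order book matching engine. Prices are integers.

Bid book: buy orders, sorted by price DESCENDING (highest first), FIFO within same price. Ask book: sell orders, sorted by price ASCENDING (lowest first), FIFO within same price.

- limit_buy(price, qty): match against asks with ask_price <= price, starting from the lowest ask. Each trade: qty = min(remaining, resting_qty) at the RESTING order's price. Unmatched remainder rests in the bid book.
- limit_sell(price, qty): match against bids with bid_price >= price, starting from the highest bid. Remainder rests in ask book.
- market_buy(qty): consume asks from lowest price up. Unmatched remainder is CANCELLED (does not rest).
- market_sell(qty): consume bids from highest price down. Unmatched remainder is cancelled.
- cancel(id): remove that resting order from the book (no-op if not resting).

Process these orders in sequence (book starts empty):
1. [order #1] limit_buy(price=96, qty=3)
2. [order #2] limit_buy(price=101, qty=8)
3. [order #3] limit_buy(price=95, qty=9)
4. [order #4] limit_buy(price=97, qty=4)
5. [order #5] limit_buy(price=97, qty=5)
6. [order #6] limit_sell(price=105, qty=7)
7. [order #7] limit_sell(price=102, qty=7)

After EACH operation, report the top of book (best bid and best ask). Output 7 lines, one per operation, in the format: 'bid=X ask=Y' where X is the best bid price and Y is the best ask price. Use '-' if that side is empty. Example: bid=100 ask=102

After op 1 [order #1] limit_buy(price=96, qty=3): fills=none; bids=[#1:3@96] asks=[-]
After op 2 [order #2] limit_buy(price=101, qty=8): fills=none; bids=[#2:8@101 #1:3@96] asks=[-]
After op 3 [order #3] limit_buy(price=95, qty=9): fills=none; bids=[#2:8@101 #1:3@96 #3:9@95] asks=[-]
After op 4 [order #4] limit_buy(price=97, qty=4): fills=none; bids=[#2:8@101 #4:4@97 #1:3@96 #3:9@95] asks=[-]
After op 5 [order #5] limit_buy(price=97, qty=5): fills=none; bids=[#2:8@101 #4:4@97 #5:5@97 #1:3@96 #3:9@95] asks=[-]
After op 6 [order #6] limit_sell(price=105, qty=7): fills=none; bids=[#2:8@101 #4:4@97 #5:5@97 #1:3@96 #3:9@95] asks=[#6:7@105]
After op 7 [order #7] limit_sell(price=102, qty=7): fills=none; bids=[#2:8@101 #4:4@97 #5:5@97 #1:3@96 #3:9@95] asks=[#7:7@102 #6:7@105]

Answer: bid=96 ask=-
bid=101 ask=-
bid=101 ask=-
bid=101 ask=-
bid=101 ask=-
bid=101 ask=105
bid=101 ask=102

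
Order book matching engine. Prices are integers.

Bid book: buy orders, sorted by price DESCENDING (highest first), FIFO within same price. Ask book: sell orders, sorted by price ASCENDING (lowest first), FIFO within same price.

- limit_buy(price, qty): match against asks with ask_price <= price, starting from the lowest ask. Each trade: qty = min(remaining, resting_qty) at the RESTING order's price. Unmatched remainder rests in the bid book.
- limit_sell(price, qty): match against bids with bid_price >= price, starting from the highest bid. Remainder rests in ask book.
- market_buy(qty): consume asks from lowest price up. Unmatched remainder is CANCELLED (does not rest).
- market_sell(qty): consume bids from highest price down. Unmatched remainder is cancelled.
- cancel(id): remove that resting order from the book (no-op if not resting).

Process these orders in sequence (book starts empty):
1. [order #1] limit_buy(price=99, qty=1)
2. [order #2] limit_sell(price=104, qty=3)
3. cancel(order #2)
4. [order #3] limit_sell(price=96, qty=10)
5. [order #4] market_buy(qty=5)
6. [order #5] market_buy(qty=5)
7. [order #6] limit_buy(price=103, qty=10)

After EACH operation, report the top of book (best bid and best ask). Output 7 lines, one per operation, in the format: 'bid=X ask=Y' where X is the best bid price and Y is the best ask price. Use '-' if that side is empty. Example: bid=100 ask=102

Answer: bid=99 ask=-
bid=99 ask=104
bid=99 ask=-
bid=- ask=96
bid=- ask=96
bid=- ask=-
bid=103 ask=-

Derivation:
After op 1 [order #1] limit_buy(price=99, qty=1): fills=none; bids=[#1:1@99] asks=[-]
After op 2 [order #2] limit_sell(price=104, qty=3): fills=none; bids=[#1:1@99] asks=[#2:3@104]
After op 3 cancel(order #2): fills=none; bids=[#1:1@99] asks=[-]
After op 4 [order #3] limit_sell(price=96, qty=10): fills=#1x#3:1@99; bids=[-] asks=[#3:9@96]
After op 5 [order #4] market_buy(qty=5): fills=#4x#3:5@96; bids=[-] asks=[#3:4@96]
After op 6 [order #5] market_buy(qty=5): fills=#5x#3:4@96; bids=[-] asks=[-]
After op 7 [order #6] limit_buy(price=103, qty=10): fills=none; bids=[#6:10@103] asks=[-]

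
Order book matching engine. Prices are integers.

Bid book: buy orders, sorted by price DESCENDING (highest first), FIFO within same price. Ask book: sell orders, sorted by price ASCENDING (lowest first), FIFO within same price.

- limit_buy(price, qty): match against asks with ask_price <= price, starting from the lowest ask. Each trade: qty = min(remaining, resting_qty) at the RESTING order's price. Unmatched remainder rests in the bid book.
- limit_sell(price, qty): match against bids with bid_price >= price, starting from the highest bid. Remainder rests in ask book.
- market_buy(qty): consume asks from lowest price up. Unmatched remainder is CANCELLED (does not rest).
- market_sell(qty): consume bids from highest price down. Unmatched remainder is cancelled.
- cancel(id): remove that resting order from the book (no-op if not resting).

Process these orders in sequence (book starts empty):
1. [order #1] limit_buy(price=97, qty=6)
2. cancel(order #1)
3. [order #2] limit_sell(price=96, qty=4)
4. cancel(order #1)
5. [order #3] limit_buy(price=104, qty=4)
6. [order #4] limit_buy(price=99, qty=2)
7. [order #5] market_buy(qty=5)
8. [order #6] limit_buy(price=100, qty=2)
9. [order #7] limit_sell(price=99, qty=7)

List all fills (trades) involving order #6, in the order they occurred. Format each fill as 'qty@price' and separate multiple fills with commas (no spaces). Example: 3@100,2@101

Answer: 2@100

Derivation:
After op 1 [order #1] limit_buy(price=97, qty=6): fills=none; bids=[#1:6@97] asks=[-]
After op 2 cancel(order #1): fills=none; bids=[-] asks=[-]
After op 3 [order #2] limit_sell(price=96, qty=4): fills=none; bids=[-] asks=[#2:4@96]
After op 4 cancel(order #1): fills=none; bids=[-] asks=[#2:4@96]
After op 5 [order #3] limit_buy(price=104, qty=4): fills=#3x#2:4@96; bids=[-] asks=[-]
After op 6 [order #4] limit_buy(price=99, qty=2): fills=none; bids=[#4:2@99] asks=[-]
After op 7 [order #5] market_buy(qty=5): fills=none; bids=[#4:2@99] asks=[-]
After op 8 [order #6] limit_buy(price=100, qty=2): fills=none; bids=[#6:2@100 #4:2@99] asks=[-]
After op 9 [order #7] limit_sell(price=99, qty=7): fills=#6x#7:2@100 #4x#7:2@99; bids=[-] asks=[#7:3@99]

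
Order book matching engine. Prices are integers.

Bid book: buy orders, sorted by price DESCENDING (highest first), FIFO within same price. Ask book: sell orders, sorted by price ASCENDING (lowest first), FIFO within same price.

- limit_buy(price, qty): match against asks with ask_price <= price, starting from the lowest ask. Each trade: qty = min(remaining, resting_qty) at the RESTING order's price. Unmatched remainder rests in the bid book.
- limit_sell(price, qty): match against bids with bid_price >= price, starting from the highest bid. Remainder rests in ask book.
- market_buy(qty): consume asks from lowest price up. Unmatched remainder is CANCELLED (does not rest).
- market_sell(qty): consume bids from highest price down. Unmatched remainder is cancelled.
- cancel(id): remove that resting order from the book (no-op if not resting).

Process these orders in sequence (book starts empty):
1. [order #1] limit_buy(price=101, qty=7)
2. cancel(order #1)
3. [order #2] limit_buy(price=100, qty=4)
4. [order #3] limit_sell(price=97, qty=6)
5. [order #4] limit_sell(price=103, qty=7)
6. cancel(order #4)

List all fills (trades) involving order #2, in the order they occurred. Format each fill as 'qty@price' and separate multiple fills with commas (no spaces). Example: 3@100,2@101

After op 1 [order #1] limit_buy(price=101, qty=7): fills=none; bids=[#1:7@101] asks=[-]
After op 2 cancel(order #1): fills=none; bids=[-] asks=[-]
After op 3 [order #2] limit_buy(price=100, qty=4): fills=none; bids=[#2:4@100] asks=[-]
After op 4 [order #3] limit_sell(price=97, qty=6): fills=#2x#3:4@100; bids=[-] asks=[#3:2@97]
After op 5 [order #4] limit_sell(price=103, qty=7): fills=none; bids=[-] asks=[#3:2@97 #4:7@103]
After op 6 cancel(order #4): fills=none; bids=[-] asks=[#3:2@97]

Answer: 4@100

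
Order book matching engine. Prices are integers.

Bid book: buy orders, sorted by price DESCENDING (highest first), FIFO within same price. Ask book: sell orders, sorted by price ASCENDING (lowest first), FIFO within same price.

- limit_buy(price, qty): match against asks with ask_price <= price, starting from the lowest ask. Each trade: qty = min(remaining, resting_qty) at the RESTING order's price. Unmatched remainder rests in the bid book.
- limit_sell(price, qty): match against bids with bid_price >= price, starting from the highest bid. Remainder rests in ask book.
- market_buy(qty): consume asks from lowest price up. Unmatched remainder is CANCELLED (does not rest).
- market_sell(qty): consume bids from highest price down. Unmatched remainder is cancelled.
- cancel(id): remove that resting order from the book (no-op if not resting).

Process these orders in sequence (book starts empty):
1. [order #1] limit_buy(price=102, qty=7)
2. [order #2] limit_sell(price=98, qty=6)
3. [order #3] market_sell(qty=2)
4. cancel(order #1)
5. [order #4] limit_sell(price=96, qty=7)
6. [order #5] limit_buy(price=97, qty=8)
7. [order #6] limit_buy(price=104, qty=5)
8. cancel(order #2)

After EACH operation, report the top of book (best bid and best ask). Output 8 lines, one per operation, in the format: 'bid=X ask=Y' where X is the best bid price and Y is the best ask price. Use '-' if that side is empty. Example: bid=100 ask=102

After op 1 [order #1] limit_buy(price=102, qty=7): fills=none; bids=[#1:7@102] asks=[-]
After op 2 [order #2] limit_sell(price=98, qty=6): fills=#1x#2:6@102; bids=[#1:1@102] asks=[-]
After op 3 [order #3] market_sell(qty=2): fills=#1x#3:1@102; bids=[-] asks=[-]
After op 4 cancel(order #1): fills=none; bids=[-] asks=[-]
After op 5 [order #4] limit_sell(price=96, qty=7): fills=none; bids=[-] asks=[#4:7@96]
After op 6 [order #5] limit_buy(price=97, qty=8): fills=#5x#4:7@96; bids=[#5:1@97] asks=[-]
After op 7 [order #6] limit_buy(price=104, qty=5): fills=none; bids=[#6:5@104 #5:1@97] asks=[-]
After op 8 cancel(order #2): fills=none; bids=[#6:5@104 #5:1@97] asks=[-]

Answer: bid=102 ask=-
bid=102 ask=-
bid=- ask=-
bid=- ask=-
bid=- ask=96
bid=97 ask=-
bid=104 ask=-
bid=104 ask=-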